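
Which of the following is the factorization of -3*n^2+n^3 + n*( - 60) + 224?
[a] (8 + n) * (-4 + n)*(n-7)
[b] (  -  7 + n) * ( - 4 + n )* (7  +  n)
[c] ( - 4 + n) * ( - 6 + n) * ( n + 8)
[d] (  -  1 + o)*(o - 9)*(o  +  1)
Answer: a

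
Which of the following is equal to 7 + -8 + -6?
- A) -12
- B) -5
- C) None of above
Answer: C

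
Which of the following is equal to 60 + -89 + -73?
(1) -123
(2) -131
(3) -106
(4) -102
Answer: 4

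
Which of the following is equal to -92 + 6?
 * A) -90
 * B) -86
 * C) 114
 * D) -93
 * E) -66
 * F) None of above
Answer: B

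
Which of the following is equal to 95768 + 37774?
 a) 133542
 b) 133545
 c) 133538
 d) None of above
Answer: a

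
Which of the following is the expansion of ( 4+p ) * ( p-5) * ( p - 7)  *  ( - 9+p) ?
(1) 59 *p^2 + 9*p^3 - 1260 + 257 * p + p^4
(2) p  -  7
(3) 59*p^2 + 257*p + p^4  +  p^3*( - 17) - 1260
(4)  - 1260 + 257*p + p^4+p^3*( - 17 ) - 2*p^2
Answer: 3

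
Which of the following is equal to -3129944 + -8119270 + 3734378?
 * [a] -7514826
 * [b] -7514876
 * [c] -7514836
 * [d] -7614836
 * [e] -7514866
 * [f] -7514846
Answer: c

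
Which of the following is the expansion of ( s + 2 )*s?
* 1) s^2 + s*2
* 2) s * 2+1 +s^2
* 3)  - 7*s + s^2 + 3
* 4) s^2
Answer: 1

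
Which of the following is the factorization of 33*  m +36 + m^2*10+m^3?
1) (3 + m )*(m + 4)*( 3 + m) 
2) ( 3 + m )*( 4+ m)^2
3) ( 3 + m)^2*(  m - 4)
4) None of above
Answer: 1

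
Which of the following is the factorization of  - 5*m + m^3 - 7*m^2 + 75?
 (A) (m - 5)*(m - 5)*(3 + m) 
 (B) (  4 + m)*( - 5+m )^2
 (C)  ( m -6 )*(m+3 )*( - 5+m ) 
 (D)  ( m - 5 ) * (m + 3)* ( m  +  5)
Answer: A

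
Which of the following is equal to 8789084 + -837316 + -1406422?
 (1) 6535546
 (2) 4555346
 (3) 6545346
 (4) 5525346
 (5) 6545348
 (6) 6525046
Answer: 3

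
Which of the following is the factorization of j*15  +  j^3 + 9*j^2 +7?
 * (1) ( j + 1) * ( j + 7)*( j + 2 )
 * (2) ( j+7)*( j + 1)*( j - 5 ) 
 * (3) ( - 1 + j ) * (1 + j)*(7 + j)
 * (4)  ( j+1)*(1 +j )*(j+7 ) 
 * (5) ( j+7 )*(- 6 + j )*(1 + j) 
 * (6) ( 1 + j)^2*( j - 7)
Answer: 4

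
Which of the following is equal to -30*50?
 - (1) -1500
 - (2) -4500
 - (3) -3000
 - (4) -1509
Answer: 1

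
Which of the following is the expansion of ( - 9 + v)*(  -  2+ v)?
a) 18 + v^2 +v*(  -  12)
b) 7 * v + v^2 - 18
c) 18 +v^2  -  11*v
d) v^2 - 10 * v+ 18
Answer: c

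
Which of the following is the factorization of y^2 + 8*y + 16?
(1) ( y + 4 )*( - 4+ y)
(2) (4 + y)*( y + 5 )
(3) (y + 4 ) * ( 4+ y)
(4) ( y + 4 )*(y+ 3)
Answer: 3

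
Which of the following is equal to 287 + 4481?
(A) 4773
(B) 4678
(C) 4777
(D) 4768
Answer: D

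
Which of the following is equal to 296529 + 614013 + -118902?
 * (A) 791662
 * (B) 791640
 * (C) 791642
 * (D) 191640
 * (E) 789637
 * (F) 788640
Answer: B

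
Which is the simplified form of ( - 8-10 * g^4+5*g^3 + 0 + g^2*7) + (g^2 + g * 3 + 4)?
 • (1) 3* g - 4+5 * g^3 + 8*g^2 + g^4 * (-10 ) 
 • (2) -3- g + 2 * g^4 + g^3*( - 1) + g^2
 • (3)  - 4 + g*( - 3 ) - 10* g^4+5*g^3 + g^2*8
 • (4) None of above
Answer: 1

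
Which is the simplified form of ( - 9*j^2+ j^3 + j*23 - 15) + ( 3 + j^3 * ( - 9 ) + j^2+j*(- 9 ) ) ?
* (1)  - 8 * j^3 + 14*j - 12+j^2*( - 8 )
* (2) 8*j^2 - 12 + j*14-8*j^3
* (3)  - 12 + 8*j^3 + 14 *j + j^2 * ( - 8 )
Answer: 1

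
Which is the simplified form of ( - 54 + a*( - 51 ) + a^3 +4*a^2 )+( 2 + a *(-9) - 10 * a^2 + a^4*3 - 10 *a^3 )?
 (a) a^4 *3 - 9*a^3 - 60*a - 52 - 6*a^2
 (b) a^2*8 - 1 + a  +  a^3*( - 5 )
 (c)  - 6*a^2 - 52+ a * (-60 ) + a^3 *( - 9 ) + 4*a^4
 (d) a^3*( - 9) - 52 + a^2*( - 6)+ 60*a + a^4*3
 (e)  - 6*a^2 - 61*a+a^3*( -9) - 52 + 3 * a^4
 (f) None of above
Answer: a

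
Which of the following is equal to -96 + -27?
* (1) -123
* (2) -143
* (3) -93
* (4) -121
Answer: 1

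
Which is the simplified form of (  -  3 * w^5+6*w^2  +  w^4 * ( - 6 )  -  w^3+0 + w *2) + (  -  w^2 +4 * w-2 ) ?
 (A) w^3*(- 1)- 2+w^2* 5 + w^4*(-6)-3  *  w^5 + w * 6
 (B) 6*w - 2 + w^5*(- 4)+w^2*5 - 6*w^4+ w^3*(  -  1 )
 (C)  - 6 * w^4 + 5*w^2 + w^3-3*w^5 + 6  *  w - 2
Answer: A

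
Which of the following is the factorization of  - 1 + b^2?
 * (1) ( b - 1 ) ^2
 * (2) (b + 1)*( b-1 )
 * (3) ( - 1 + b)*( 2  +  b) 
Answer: 2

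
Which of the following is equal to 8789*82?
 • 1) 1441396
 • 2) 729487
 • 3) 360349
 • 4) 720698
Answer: 4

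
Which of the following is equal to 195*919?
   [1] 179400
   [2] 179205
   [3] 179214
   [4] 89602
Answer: 2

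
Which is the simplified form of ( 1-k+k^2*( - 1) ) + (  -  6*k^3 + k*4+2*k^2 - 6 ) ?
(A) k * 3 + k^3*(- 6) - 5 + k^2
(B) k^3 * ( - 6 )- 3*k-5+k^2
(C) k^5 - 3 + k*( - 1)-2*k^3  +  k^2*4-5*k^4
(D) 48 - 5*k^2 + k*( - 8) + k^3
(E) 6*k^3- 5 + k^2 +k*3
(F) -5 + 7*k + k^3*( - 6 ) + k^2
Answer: A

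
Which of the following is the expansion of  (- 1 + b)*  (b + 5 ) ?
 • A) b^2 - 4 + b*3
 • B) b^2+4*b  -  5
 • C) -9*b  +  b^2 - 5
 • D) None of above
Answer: B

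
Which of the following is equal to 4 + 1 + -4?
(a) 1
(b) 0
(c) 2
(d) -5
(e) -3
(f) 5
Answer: a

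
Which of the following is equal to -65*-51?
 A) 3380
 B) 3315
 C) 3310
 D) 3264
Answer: B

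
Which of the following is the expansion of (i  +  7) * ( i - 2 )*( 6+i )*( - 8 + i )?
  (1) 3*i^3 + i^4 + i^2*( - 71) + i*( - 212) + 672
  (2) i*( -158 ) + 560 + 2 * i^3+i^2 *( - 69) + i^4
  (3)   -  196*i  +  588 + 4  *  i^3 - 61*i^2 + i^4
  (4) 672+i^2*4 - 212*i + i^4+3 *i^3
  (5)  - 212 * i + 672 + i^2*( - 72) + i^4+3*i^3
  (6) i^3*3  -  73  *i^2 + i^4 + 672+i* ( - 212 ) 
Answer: 5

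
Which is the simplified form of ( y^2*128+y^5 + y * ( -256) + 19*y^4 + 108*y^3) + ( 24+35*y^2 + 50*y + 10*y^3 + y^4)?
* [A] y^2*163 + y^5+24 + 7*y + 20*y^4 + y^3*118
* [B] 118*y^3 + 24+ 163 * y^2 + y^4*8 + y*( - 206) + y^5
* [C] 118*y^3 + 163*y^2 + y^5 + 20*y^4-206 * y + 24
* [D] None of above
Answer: C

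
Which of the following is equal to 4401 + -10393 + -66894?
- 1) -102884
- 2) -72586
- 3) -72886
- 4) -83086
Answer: 3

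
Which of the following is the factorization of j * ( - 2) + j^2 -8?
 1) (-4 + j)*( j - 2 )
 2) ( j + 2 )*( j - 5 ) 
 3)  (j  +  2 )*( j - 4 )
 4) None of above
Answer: 3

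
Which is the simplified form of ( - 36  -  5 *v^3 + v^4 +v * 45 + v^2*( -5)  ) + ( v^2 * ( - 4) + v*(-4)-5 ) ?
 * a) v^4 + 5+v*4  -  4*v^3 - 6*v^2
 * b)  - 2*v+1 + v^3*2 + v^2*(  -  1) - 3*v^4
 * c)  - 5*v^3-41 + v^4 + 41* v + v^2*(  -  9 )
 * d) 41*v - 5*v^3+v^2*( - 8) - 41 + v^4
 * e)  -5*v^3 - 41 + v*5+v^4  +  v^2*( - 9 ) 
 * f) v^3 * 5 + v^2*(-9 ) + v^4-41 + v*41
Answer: c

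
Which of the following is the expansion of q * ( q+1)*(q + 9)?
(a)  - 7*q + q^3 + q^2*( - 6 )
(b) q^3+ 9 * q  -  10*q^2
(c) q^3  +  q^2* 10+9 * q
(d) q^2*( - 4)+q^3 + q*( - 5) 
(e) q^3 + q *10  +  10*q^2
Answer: c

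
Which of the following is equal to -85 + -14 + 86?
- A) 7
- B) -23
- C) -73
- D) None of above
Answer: D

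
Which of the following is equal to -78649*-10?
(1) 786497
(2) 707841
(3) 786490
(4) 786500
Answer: 3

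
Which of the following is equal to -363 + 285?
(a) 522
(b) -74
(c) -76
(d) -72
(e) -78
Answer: e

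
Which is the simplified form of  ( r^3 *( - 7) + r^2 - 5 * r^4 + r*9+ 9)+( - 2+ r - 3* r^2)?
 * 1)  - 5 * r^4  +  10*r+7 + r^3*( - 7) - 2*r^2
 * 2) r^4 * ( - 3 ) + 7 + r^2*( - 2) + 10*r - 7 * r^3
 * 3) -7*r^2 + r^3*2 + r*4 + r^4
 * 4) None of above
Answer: 1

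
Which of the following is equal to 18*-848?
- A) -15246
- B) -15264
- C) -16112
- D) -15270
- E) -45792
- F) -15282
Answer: B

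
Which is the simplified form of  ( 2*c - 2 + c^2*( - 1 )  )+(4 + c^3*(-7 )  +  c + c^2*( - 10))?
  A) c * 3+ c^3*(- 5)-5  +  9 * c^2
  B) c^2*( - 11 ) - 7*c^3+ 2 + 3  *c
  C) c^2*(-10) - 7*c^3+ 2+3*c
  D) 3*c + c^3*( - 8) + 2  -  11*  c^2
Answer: B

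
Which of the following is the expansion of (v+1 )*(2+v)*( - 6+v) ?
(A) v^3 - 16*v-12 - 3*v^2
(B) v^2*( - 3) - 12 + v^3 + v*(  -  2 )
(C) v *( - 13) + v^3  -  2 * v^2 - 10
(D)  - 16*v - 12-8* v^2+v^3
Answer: A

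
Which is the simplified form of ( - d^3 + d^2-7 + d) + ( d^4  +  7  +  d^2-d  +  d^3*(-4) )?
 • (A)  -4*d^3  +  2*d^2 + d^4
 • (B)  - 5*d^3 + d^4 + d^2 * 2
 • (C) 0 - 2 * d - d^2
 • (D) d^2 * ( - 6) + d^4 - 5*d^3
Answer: B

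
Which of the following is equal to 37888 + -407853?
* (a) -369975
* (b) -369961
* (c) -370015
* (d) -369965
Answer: d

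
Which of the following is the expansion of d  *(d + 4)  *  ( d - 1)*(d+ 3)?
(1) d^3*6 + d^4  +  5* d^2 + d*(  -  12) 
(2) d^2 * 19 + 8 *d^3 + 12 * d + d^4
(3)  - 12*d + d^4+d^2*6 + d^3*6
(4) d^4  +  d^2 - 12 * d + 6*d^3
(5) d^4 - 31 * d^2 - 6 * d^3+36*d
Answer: 1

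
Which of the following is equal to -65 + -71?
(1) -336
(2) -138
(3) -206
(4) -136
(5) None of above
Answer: 4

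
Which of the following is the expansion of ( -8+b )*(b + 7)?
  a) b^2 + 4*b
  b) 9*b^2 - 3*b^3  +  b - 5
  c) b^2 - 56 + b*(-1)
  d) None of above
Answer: c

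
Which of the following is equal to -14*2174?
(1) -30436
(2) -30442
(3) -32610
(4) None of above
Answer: 1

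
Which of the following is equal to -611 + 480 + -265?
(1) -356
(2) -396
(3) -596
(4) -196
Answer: 2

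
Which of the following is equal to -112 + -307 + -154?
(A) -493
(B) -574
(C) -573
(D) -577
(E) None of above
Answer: C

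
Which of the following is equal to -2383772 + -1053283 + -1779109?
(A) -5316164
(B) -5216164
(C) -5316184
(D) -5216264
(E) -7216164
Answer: B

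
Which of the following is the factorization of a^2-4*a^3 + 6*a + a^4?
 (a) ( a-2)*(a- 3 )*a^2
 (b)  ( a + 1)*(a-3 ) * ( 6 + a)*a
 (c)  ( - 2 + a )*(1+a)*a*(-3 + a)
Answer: c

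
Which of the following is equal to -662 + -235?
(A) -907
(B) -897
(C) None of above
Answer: B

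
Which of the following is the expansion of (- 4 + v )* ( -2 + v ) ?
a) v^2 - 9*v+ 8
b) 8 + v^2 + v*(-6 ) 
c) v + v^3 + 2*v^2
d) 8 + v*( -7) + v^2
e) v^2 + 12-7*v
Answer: b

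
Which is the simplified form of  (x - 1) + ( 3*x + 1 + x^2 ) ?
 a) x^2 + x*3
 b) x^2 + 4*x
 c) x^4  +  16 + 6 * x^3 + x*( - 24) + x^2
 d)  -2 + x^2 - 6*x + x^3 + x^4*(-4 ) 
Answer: b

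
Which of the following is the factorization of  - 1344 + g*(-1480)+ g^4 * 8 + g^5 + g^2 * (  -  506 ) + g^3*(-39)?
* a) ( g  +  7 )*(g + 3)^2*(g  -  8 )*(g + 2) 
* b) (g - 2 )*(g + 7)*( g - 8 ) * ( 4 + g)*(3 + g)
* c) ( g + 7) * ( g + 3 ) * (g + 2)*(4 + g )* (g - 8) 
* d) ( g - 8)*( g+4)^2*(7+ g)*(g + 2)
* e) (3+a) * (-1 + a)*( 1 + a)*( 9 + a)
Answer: c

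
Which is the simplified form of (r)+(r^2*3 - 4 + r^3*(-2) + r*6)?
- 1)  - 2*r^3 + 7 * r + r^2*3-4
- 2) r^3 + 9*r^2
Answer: 1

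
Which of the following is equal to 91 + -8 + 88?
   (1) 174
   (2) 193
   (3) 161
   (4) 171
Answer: 4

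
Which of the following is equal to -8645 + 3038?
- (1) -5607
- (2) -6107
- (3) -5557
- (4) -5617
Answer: 1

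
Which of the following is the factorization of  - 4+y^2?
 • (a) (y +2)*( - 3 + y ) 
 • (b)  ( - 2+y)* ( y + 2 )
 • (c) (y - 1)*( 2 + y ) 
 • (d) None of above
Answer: b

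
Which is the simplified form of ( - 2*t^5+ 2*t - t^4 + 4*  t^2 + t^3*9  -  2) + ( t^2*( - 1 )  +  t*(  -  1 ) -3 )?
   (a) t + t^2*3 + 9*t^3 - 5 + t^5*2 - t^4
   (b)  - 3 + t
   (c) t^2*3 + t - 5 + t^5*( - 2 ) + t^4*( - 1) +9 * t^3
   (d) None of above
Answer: c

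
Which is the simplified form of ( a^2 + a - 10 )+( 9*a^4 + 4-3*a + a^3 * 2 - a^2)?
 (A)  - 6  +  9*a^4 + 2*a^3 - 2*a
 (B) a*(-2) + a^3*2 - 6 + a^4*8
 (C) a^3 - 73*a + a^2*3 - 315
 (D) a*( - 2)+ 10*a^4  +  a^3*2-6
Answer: A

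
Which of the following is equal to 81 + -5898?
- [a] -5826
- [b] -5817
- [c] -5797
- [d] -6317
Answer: b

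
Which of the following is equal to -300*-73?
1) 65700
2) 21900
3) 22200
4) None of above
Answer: 2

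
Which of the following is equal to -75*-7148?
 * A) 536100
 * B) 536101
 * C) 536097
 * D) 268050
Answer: A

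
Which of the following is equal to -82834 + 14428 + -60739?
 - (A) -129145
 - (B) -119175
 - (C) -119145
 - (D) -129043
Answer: A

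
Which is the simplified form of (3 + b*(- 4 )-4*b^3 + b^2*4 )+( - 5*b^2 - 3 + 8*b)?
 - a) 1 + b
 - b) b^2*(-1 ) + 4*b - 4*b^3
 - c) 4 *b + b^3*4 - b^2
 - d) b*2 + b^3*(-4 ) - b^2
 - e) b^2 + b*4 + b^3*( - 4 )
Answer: b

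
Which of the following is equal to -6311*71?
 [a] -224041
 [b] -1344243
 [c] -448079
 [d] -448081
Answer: d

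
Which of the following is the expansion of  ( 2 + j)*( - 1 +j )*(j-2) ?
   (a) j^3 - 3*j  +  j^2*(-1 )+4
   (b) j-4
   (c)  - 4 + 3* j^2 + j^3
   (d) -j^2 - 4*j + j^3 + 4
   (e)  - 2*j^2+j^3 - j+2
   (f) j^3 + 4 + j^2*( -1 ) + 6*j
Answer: d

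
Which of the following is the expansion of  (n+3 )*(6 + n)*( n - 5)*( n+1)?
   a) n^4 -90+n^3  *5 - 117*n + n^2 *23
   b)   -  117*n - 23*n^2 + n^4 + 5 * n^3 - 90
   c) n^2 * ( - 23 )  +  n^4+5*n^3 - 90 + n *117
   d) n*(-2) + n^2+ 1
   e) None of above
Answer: b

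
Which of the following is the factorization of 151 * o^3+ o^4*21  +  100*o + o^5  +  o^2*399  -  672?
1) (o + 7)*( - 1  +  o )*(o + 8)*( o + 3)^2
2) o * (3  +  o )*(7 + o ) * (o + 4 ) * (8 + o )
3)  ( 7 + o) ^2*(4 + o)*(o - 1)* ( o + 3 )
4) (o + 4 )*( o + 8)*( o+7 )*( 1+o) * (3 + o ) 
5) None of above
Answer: 5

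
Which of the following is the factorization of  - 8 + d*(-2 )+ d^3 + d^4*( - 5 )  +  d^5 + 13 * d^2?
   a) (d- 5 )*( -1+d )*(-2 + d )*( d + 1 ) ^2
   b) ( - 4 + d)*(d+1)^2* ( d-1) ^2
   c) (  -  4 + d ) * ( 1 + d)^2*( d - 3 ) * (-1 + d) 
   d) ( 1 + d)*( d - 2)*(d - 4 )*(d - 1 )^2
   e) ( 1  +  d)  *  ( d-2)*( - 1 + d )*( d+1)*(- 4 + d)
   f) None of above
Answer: e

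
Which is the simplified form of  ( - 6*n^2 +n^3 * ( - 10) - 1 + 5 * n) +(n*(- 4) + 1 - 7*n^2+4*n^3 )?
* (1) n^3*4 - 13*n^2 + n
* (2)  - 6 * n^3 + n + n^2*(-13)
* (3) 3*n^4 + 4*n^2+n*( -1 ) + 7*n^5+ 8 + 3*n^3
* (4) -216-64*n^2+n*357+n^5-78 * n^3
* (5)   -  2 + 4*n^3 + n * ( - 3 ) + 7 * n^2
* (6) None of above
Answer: 2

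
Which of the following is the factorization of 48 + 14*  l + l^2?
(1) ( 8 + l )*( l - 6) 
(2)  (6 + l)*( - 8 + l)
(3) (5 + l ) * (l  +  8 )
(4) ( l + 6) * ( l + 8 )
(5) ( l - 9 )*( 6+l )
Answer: 4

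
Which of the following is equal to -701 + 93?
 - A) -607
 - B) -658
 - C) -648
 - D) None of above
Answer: D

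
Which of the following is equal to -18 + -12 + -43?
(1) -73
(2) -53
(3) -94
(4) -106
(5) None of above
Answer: 1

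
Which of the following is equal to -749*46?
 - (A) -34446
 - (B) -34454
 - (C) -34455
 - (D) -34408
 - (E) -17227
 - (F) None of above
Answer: B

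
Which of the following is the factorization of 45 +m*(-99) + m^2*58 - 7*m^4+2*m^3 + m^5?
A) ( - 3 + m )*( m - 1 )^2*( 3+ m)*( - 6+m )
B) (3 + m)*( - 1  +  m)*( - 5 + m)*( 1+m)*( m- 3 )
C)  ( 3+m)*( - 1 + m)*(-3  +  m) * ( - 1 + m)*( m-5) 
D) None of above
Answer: C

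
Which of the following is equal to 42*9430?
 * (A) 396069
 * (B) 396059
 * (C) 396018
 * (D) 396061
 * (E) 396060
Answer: E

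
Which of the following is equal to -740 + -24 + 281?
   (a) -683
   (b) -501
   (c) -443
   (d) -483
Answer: d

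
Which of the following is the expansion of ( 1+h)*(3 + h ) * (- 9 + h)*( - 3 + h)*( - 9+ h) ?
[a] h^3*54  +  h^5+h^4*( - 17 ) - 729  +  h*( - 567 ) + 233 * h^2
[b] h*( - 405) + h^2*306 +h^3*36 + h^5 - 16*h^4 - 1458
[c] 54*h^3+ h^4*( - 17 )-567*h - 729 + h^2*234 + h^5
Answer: c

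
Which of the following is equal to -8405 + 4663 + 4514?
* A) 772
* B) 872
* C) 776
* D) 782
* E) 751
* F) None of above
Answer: A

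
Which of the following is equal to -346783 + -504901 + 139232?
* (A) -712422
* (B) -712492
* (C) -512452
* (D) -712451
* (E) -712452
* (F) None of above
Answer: E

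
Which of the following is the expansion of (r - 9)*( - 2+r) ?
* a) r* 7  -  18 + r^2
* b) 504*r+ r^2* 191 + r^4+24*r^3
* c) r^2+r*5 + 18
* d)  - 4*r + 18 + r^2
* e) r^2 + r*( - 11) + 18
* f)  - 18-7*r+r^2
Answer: e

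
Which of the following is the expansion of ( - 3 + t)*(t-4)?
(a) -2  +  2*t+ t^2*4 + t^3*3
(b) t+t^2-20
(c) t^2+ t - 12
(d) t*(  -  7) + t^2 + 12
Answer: d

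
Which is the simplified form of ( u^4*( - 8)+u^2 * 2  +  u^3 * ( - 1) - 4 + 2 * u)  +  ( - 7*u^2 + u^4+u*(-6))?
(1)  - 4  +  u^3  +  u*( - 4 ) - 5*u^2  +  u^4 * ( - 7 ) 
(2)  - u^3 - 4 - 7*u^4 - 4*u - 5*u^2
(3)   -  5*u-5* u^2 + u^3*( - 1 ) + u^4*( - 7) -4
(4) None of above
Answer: 2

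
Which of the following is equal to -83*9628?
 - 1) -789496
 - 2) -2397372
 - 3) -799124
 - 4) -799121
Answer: 3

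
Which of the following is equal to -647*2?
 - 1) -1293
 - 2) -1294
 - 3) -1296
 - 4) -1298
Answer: 2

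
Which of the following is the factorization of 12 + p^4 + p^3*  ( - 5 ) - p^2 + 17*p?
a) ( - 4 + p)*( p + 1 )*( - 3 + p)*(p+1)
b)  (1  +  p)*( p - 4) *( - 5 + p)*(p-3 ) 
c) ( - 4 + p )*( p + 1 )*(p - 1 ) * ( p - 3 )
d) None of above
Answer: a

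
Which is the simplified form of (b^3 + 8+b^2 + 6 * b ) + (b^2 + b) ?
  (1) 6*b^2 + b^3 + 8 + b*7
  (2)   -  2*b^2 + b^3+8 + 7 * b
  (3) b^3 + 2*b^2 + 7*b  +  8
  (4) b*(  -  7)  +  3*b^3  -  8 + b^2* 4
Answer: 3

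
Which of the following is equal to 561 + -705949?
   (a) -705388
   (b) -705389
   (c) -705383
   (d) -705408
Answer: a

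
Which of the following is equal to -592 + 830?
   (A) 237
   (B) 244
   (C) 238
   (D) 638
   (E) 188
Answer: C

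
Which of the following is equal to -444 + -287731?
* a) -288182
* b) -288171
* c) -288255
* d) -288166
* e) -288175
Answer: e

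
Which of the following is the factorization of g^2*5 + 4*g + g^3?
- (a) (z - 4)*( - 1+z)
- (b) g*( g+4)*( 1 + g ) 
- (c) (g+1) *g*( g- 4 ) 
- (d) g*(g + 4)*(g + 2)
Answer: b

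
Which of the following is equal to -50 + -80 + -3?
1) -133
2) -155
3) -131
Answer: 1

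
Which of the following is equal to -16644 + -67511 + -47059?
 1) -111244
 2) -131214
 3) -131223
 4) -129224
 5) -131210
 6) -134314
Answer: 2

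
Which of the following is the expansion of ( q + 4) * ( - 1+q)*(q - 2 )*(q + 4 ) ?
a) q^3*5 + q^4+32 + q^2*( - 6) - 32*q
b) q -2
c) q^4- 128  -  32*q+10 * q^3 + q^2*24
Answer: a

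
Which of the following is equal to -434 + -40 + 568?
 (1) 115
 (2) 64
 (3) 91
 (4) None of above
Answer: 4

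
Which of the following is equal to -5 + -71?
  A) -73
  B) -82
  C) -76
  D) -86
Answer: C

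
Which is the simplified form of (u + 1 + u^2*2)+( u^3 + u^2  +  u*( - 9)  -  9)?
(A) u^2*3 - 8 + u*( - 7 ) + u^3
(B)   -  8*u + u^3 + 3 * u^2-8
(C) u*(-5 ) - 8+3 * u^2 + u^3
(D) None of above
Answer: B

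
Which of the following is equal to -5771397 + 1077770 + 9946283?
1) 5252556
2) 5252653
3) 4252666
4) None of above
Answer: 4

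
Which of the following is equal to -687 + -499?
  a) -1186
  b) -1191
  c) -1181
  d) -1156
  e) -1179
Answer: a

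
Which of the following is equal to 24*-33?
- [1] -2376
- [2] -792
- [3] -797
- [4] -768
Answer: 2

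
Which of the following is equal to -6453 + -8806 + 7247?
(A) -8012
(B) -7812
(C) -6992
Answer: A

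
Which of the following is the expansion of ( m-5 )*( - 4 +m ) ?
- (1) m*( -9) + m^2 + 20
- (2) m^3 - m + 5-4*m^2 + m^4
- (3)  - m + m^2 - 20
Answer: 1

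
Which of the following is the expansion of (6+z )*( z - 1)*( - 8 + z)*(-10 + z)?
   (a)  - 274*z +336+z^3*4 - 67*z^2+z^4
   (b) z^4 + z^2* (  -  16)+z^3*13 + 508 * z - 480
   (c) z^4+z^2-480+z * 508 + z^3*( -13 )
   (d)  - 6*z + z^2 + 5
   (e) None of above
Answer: e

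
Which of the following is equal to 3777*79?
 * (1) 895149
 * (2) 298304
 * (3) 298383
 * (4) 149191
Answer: 3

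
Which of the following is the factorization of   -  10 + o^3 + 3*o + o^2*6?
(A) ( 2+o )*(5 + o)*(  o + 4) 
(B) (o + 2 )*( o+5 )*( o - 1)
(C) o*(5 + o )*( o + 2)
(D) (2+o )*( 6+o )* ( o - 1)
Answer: B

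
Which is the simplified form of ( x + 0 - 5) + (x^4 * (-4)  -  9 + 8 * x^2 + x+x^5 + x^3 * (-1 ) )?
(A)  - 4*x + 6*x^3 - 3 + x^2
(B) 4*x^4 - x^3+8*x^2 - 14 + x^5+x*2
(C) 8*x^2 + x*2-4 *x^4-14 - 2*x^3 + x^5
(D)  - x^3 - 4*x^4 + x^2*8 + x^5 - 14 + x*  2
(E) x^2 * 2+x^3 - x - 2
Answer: D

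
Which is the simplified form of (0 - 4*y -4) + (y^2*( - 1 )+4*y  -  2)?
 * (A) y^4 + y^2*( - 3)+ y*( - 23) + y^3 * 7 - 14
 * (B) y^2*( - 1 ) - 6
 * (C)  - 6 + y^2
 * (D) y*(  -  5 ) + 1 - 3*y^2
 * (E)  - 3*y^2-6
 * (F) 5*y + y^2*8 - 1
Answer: B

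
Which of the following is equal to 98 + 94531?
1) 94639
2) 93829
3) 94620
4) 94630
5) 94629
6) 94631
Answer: 5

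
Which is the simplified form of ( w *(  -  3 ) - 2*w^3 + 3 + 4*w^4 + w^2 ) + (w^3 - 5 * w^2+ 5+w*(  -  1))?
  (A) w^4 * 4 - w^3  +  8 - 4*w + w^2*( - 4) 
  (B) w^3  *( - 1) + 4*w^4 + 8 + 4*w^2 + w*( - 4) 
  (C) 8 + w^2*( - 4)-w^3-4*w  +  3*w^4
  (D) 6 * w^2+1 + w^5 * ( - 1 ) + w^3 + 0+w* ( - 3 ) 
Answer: A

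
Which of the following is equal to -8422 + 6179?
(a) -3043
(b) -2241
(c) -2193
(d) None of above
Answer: d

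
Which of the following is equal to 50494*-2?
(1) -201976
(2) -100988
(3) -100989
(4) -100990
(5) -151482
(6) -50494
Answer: 2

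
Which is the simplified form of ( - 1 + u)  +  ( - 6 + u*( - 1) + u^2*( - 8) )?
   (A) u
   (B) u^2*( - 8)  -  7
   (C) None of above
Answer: B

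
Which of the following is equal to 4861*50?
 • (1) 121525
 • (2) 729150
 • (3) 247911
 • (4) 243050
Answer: 4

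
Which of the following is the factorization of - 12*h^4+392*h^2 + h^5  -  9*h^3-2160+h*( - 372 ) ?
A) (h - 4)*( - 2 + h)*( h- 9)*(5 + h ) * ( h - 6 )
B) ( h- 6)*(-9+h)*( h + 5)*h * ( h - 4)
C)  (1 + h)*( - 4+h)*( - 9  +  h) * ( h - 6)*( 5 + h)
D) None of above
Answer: D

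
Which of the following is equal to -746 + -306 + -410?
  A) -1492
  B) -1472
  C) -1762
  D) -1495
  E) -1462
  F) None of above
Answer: E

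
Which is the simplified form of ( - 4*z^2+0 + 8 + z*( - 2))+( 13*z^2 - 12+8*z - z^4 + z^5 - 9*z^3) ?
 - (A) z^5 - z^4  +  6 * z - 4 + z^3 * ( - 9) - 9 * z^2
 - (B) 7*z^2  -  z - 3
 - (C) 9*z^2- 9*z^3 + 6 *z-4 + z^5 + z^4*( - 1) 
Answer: C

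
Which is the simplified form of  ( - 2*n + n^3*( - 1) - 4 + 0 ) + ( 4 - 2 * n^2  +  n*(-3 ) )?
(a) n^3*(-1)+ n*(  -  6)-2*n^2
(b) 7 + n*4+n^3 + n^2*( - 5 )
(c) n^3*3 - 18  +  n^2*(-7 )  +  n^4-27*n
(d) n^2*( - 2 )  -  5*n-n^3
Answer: d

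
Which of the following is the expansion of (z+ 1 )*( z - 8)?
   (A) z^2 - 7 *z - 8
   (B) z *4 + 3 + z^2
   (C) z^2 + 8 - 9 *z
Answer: A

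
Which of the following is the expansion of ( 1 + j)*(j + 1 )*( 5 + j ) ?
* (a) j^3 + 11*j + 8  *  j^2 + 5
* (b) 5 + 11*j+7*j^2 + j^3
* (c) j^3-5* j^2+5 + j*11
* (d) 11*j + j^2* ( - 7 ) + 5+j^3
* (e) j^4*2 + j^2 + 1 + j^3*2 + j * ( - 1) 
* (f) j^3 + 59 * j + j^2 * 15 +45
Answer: b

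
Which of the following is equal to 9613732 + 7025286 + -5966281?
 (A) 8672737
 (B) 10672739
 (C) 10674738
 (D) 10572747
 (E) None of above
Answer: E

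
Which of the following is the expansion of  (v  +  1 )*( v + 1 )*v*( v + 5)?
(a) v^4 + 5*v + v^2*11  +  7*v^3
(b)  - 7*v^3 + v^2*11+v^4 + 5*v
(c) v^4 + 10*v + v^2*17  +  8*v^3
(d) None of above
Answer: a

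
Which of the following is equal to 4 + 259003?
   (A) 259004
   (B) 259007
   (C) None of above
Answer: B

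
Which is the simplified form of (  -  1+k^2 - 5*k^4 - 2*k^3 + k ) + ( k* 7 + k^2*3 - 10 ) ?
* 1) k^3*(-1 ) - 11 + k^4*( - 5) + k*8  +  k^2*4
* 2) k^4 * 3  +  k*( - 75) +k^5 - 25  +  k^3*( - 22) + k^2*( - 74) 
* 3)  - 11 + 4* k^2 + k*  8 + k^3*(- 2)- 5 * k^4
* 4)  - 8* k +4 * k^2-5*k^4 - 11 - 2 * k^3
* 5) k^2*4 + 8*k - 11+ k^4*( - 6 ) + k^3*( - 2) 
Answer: 3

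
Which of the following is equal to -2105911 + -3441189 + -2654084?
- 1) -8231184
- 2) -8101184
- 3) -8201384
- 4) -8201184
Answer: 4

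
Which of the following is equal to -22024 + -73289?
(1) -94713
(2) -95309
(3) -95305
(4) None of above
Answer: 4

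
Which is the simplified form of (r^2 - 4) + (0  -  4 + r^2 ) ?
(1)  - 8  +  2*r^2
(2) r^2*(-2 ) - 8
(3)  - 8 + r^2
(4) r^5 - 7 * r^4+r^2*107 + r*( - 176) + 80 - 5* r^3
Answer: 1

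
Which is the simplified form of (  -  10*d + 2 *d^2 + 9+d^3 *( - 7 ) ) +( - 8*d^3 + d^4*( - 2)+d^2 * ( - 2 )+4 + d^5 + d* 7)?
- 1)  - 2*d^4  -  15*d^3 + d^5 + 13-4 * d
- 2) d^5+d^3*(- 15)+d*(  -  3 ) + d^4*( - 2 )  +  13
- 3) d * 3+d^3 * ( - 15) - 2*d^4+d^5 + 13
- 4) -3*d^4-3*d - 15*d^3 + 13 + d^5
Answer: 2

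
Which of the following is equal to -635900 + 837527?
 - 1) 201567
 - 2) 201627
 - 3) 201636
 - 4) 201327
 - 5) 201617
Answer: 2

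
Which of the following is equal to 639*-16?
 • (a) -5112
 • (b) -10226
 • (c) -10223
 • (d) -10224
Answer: d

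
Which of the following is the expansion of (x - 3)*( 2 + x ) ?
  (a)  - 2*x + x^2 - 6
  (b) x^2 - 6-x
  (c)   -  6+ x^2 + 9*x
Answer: b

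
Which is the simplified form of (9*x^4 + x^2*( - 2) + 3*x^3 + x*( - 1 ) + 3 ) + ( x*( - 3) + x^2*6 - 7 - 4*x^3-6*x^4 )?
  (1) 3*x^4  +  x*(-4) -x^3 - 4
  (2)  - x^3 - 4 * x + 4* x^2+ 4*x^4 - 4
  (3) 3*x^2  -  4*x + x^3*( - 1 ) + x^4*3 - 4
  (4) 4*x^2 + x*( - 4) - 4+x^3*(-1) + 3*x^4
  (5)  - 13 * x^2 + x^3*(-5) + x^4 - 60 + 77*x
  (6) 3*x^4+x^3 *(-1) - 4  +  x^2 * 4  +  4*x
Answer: 4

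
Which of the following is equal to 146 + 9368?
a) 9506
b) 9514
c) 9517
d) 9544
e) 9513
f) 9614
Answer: b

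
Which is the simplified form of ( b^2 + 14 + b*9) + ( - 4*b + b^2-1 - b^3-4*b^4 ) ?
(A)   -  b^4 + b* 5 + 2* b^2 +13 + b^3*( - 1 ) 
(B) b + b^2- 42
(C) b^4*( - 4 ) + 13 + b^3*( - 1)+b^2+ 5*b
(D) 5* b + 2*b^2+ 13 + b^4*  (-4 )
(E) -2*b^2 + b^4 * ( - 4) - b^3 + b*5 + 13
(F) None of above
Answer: F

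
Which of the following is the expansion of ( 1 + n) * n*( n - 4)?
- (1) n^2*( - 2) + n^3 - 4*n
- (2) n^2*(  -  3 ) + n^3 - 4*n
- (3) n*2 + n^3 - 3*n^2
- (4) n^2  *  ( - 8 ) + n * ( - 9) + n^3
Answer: 2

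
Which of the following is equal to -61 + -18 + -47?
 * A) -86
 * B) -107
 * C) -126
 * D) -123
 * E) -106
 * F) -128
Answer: C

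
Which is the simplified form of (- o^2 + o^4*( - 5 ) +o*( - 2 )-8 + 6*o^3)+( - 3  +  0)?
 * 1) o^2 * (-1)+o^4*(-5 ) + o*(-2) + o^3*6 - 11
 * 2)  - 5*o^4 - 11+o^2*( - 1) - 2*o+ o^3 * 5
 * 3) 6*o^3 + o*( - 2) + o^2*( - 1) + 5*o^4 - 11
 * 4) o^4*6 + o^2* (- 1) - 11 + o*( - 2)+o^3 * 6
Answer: 1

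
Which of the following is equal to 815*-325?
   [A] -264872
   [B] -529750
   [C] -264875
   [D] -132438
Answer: C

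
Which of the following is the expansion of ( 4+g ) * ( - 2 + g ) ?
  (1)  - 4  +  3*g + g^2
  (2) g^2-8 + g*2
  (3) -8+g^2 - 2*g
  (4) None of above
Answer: 2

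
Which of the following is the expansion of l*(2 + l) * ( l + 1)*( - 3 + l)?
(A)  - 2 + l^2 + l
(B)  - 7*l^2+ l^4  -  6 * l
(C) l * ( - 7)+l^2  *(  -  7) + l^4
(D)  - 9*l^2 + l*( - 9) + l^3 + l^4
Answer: B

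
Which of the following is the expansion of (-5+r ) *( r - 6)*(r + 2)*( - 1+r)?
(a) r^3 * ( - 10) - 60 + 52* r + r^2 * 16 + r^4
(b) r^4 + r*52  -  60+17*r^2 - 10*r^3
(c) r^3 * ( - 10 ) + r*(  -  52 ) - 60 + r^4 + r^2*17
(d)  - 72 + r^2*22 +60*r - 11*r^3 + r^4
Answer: b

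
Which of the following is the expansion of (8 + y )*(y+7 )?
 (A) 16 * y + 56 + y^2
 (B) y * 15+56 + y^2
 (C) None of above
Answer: B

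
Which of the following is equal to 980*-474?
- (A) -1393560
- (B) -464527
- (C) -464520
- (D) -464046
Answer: C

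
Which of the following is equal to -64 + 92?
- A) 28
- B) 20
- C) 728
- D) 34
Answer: A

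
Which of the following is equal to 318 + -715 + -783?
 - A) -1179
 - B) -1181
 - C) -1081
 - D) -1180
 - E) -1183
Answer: D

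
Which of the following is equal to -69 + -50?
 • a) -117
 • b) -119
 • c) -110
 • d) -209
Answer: b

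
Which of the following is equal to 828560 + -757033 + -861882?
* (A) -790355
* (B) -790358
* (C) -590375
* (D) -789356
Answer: A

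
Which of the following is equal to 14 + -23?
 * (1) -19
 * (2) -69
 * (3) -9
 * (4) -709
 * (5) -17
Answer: 3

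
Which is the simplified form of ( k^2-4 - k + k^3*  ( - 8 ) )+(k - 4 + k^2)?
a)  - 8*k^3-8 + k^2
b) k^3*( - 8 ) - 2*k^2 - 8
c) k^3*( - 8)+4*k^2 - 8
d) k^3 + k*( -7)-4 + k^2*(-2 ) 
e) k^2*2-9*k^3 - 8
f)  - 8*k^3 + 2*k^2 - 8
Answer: f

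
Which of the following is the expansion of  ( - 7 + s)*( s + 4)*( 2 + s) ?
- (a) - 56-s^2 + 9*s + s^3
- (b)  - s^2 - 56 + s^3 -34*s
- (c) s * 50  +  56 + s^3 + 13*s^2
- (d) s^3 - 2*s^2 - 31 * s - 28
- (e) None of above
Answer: b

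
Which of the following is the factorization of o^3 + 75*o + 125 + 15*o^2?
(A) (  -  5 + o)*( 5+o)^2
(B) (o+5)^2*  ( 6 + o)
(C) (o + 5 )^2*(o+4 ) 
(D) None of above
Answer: D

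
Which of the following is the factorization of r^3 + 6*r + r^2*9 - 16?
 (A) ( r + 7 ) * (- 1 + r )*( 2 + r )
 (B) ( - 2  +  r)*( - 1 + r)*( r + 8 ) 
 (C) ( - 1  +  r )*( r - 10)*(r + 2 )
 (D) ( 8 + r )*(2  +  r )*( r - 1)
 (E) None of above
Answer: D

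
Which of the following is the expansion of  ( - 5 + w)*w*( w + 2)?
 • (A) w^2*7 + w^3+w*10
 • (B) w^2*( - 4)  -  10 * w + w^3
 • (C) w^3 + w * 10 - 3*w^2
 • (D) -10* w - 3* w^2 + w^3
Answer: D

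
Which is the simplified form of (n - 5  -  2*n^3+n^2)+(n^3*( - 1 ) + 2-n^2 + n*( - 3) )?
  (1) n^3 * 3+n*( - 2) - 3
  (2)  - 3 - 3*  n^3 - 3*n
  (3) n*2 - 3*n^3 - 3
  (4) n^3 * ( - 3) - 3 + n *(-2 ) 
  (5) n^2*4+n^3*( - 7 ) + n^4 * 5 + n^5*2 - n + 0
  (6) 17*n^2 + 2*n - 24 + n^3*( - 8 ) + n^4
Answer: 4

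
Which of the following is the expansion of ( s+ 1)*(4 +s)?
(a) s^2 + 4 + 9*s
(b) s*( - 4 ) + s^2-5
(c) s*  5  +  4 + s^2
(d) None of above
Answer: c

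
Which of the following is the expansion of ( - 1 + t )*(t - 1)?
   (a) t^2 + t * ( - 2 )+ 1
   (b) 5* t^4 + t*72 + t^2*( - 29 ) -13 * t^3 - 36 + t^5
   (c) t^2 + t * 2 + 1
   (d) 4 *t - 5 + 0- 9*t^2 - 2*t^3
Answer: a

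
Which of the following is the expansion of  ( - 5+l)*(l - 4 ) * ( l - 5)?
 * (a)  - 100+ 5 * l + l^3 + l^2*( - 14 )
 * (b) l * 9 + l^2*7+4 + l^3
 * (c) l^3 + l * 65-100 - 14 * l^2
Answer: c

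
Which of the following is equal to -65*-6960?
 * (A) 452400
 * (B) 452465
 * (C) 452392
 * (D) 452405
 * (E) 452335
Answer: A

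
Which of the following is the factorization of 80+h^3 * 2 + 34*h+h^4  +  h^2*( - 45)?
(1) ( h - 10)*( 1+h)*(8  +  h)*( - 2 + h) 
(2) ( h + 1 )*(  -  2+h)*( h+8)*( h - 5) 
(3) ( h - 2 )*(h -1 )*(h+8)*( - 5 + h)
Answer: 2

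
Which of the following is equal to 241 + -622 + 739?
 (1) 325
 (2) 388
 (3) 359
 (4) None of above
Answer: 4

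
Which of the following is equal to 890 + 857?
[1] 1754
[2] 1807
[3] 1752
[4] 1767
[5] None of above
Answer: 5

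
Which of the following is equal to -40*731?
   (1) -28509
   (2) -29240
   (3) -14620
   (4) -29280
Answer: 2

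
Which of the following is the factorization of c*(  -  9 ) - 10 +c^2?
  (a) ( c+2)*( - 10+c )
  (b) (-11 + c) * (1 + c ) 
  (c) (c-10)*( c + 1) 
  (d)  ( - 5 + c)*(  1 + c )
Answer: c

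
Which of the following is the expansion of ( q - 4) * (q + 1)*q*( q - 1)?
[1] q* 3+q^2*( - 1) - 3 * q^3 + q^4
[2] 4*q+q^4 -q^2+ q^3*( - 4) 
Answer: 2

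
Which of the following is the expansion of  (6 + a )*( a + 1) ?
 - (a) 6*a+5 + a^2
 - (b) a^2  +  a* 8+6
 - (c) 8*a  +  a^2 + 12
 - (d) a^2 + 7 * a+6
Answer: d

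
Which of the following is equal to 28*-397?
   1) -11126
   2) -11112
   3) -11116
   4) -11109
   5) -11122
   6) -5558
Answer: 3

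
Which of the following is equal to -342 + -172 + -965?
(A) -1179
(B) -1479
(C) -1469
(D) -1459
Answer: B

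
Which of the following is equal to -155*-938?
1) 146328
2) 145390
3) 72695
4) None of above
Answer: 2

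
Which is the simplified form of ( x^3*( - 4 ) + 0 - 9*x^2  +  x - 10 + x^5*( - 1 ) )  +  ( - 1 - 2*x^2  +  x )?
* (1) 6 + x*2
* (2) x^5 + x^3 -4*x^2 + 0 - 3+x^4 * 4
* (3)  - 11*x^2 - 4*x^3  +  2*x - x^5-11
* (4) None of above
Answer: 3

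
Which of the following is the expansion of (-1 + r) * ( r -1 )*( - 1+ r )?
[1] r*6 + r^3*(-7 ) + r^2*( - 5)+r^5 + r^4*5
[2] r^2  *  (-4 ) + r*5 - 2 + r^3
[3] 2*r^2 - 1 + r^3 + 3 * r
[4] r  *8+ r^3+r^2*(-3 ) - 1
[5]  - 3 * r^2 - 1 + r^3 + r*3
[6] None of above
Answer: 5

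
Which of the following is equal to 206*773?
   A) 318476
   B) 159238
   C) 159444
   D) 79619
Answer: B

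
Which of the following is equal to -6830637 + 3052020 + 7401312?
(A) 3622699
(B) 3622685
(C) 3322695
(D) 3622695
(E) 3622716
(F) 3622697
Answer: D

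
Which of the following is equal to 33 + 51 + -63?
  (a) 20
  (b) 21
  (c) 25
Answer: b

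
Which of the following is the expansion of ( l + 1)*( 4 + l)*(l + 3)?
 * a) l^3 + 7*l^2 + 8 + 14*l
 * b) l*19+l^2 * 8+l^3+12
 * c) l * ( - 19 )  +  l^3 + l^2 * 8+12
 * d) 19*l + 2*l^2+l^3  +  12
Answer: b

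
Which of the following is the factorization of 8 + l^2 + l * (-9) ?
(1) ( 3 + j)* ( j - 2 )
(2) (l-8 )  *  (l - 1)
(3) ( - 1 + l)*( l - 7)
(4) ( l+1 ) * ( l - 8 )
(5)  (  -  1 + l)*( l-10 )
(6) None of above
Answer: 2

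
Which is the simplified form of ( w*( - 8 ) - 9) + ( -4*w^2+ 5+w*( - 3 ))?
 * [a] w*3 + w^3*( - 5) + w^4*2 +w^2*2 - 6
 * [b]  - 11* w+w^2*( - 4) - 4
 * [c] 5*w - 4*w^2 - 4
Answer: b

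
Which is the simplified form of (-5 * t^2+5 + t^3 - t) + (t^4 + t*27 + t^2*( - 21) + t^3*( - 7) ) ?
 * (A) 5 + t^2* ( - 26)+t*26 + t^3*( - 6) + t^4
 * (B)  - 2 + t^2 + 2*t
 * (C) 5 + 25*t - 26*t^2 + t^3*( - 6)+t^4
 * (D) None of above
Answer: A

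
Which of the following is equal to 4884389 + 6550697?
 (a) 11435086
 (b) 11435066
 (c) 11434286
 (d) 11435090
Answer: a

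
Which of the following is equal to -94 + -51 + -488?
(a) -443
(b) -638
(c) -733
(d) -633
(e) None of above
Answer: d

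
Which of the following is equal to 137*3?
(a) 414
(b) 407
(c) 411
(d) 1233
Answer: c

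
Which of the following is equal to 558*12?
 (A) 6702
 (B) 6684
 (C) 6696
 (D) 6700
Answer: C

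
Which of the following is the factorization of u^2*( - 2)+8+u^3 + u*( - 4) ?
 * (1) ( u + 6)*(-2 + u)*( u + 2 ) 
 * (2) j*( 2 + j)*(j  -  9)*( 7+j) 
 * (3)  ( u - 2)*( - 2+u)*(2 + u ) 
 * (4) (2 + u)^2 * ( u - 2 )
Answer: 3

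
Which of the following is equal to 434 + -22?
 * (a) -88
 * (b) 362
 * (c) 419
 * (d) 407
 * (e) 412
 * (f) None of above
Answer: e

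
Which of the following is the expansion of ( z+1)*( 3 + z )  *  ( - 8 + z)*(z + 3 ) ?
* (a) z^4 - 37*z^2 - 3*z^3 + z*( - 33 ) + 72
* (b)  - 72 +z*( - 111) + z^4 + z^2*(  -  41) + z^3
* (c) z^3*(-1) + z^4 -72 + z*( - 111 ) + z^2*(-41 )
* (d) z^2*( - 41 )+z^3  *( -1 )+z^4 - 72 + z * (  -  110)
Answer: c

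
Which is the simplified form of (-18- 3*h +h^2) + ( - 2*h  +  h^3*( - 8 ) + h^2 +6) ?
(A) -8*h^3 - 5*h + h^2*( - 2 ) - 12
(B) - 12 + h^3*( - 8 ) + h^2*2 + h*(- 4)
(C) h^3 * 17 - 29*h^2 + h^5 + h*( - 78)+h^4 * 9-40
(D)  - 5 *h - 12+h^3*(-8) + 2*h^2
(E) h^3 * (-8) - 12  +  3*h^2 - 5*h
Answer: D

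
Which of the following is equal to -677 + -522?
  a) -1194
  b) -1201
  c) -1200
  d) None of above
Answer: d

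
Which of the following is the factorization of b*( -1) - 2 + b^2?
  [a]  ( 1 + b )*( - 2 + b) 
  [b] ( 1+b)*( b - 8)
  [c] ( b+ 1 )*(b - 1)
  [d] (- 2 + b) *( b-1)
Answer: a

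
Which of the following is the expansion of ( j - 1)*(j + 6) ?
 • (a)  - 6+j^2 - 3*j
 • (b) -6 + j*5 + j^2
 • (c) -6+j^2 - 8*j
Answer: b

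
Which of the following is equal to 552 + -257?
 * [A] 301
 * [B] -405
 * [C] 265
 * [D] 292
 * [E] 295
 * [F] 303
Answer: E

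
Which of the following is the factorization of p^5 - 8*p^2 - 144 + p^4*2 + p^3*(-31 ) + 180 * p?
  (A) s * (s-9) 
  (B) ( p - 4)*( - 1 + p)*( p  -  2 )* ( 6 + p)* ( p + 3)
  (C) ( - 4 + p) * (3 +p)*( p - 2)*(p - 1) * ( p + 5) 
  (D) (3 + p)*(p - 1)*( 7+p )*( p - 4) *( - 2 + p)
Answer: B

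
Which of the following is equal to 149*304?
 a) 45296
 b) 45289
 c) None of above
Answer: a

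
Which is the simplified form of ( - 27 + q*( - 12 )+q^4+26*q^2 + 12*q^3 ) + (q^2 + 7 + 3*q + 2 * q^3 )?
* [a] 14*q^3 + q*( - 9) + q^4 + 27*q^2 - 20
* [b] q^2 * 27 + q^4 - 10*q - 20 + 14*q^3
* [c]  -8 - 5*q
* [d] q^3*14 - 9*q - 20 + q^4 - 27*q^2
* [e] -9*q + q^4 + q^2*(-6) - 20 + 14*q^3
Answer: a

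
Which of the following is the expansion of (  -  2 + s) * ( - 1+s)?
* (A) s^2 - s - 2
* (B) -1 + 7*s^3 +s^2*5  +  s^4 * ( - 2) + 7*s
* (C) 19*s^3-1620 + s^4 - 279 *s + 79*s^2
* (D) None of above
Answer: D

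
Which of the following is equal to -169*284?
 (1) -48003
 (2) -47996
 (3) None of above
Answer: 2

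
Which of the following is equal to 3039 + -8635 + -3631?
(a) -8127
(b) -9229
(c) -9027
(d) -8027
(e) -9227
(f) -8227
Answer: e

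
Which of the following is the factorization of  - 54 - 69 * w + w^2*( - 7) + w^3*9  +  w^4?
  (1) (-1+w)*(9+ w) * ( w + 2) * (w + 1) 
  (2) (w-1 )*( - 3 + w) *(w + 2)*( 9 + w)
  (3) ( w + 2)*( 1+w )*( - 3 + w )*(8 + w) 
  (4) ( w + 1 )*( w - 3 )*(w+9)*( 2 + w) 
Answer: 4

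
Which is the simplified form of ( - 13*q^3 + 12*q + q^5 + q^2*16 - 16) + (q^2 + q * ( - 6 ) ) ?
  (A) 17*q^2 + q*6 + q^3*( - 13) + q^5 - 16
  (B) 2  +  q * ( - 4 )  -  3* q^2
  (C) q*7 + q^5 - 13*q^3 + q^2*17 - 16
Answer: A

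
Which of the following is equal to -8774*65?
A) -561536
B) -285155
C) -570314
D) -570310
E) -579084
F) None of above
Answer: D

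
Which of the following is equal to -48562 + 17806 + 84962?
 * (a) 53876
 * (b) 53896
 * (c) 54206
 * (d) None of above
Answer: c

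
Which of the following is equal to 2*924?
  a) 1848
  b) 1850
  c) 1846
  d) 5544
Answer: a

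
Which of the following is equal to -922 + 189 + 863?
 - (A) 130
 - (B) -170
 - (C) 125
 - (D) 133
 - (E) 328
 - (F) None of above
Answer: A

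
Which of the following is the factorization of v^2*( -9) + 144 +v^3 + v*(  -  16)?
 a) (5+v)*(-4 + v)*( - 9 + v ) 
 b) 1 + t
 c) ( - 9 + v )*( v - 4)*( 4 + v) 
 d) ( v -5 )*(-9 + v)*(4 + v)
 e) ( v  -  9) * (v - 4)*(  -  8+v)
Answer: c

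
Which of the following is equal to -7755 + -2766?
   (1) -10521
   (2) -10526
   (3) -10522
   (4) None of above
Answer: 1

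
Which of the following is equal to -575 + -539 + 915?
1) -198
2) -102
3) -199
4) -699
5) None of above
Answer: 3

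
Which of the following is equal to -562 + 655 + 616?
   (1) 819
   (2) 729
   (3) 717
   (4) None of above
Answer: 4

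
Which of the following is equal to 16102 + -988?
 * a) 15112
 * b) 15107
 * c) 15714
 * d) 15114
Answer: d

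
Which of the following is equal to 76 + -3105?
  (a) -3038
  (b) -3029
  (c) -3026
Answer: b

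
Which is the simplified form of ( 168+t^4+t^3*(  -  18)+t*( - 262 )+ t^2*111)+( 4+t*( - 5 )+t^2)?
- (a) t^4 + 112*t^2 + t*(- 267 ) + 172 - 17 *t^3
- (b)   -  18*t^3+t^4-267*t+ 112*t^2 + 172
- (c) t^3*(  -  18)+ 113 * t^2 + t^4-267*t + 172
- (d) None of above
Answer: b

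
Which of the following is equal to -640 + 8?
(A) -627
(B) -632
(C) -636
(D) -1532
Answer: B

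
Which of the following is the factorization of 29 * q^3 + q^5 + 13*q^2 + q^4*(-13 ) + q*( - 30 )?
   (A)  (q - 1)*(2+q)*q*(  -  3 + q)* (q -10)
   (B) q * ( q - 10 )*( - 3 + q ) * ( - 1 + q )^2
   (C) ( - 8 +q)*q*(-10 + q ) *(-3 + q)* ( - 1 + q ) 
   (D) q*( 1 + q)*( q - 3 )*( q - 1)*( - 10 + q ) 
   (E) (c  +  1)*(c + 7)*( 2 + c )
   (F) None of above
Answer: D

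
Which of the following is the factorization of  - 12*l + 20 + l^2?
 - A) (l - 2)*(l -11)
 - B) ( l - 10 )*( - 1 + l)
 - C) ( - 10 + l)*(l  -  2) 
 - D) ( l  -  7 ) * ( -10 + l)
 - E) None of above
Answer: C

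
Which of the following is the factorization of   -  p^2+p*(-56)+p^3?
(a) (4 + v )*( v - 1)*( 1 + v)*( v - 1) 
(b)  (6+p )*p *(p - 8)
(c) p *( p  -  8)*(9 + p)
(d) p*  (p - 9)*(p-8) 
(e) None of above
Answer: e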